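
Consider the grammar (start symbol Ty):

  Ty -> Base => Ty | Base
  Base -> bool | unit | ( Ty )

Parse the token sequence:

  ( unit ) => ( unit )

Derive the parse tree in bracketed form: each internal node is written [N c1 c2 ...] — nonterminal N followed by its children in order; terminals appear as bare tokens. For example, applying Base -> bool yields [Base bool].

[Ty [Base ( [Ty [Base unit]] )] => [Ty [Base ( [Ty [Base unit]] )]]]

Ty
Base => Ty
( Ty ) => Ty
( Base ) => Ty
( unit ) => Ty
( unit ) => Base
( unit ) => ( Ty )
( unit ) => ( Base )
( unit ) => ( unit )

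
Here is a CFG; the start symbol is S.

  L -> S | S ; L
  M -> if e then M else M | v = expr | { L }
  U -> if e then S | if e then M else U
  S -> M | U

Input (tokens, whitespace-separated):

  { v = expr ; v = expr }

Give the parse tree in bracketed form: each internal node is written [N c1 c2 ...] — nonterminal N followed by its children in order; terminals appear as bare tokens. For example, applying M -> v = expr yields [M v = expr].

[S [M { [L [S [M v = expr]] ; [L [S [M v = expr]]]] }]]

S
M
{ L }
{ S ; L }
{ M ; L }
{ v = expr ; L }
{ v = expr ; S }
{ v = expr ; M }
{ v = expr ; v = expr }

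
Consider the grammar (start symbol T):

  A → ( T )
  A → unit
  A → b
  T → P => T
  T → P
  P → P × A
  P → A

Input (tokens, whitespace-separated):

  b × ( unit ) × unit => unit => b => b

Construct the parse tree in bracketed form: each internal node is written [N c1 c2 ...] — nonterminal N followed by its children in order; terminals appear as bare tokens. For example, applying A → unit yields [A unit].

T
P => T
P × A => T
P × A × A => T
A × A × A => T
b × A × A => T
b × ( T ) × A => T
b × ( P ) × A => T
b × ( A ) × A => T
b × ( unit ) × A => T
b × ( unit ) × unit => T
b × ( unit ) × unit => P => T
b × ( unit ) × unit => A => T
b × ( unit ) × unit => unit => T
b × ( unit ) × unit => unit => P => T
b × ( unit ) × unit => unit => A => T
b × ( unit ) × unit => unit => b => T
b × ( unit ) × unit => unit => b => P
b × ( unit ) × unit => unit => b => A
b × ( unit ) × unit => unit => b => b

[T [P [P [P [A b]] × [A ( [T [P [A unit]]] )]] × [A unit]] => [T [P [A unit]] => [T [P [A b]] => [T [P [A b]]]]]]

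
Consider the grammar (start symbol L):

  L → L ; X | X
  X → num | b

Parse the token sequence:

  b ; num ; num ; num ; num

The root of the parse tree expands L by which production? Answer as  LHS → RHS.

L → L ; X

[L [L [L [L [L [X b]] ; [X num]] ; [X num]] ; [X num]] ; [X num]]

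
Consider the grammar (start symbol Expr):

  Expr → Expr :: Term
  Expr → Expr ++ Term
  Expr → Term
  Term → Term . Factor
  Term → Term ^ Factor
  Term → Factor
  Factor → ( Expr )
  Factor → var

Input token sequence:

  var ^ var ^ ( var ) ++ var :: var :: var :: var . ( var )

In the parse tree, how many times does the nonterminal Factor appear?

[Expr [Expr [Expr [Expr [Expr [Term [Term [Term [Factor var]] ^ [Factor var]] ^ [Factor ( [Expr [Term [Factor var]]] )]]] ++ [Term [Factor var]]] :: [Term [Factor var]]] :: [Term [Factor var]]] :: [Term [Term [Factor var]] . [Factor ( [Expr [Term [Factor var]]] )]]]

10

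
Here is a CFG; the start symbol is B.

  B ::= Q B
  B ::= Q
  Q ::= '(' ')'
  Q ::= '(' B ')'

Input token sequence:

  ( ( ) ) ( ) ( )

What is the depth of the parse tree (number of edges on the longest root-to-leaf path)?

[B [Q ( [B [Q ( )]] )] [B [Q ( )] [B [Q ( )]]]]

4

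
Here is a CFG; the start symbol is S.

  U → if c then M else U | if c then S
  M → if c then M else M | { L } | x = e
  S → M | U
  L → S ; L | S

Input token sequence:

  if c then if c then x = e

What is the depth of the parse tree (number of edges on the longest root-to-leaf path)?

6

[S [U if c then [S [U if c then [S [M x = e]]]]]]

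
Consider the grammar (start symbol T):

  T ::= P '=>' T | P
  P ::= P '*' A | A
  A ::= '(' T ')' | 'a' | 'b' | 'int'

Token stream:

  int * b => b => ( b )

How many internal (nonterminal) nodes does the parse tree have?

14

[T [P [P [A int]] * [A b]] => [T [P [A b]] => [T [P [A ( [T [P [A b]]] )]]]]]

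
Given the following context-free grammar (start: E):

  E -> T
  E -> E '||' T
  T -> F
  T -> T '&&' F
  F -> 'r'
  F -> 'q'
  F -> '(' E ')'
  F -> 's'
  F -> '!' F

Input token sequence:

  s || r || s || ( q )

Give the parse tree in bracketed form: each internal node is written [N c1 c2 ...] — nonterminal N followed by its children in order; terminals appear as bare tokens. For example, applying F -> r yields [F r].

[E [E [E [E [T [F s]]] || [T [F r]]] || [T [F s]]] || [T [F ( [E [T [F q]]] )]]]

E
E || T
E || T || T
E || T || T || T
T || T || T || T
F || T || T || T
s || T || T || T
s || F || T || T
s || r || T || T
s || r || F || T
s || r || s || T
s || r || s || F
s || r || s || ( E )
s || r || s || ( T )
s || r || s || ( F )
s || r || s || ( q )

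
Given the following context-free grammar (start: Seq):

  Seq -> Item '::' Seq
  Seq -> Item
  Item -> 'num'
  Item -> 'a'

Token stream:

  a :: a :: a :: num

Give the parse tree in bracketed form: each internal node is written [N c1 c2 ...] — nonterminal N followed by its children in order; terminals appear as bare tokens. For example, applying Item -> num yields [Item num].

Seq
Item :: Seq
a :: Seq
a :: Item :: Seq
a :: a :: Seq
a :: a :: Item :: Seq
a :: a :: a :: Seq
a :: a :: a :: Item
a :: a :: a :: num

[Seq [Item a] :: [Seq [Item a] :: [Seq [Item a] :: [Seq [Item num]]]]]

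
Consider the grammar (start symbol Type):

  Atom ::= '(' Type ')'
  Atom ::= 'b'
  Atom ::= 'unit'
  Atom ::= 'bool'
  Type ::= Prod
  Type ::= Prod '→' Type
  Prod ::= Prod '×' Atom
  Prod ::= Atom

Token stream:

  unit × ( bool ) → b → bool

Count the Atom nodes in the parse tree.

5

[Type [Prod [Prod [Atom unit]] × [Atom ( [Type [Prod [Atom bool]]] )]] → [Type [Prod [Atom b]] → [Type [Prod [Atom bool]]]]]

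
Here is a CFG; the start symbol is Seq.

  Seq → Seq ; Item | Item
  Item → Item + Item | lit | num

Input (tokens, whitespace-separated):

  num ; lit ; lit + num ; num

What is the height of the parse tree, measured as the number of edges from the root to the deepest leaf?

[Seq [Seq [Seq [Seq [Item num]] ; [Item lit]] ; [Item [Item lit] + [Item num]]] ; [Item num]]

5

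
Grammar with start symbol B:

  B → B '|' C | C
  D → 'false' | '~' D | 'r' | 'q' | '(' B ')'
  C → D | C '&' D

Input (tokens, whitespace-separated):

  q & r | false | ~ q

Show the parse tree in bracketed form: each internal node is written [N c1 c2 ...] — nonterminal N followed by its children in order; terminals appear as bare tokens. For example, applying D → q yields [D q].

B
B | C
B | C | C
C | C | C
C & D | C | C
D & D | C | C
q & D | C | C
q & r | C | C
q & r | D | C
q & r | false | C
q & r | false | D
q & r | false | ~ D
q & r | false | ~ q

[B [B [B [C [C [D q]] & [D r]]] | [C [D false]]] | [C [D ~ [D q]]]]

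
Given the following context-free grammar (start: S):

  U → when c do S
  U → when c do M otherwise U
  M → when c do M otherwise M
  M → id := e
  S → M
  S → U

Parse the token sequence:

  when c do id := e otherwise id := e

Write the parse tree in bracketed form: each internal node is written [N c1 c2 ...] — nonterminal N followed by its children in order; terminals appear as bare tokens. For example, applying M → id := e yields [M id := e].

S
M
when c do M otherwise M
when c do id := e otherwise M
when c do id := e otherwise id := e

[S [M when c do [M id := e] otherwise [M id := e]]]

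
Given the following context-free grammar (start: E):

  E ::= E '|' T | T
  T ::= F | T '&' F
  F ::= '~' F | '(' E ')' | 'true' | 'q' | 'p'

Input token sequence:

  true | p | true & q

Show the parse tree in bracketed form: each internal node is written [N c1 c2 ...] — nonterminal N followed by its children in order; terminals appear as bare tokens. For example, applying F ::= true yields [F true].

E
E | T
E | T | T
T | T | T
F | T | T
true | T | T
true | F | T
true | p | T
true | p | T & F
true | p | F & F
true | p | true & F
true | p | true & q

[E [E [E [T [F true]]] | [T [F p]]] | [T [T [F true]] & [F q]]]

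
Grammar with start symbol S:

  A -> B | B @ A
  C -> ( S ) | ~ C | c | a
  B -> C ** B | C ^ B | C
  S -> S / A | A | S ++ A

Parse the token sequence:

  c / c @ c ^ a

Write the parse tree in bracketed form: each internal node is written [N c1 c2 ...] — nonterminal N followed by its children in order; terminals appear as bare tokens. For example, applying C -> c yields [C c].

[S [S [A [B [C c]]]] / [A [B [C c]] @ [A [B [C c] ^ [B [C a]]]]]]

S
S / A
A / A
B / A
C / A
c / A
c / B @ A
c / C @ A
c / c @ A
c / c @ B
c / c @ C ^ B
c / c @ c ^ B
c / c @ c ^ C
c / c @ c ^ a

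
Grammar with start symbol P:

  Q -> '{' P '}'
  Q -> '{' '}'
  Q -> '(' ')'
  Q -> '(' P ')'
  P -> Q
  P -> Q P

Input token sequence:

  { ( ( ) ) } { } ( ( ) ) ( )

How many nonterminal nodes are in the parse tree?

[P [Q { [P [Q ( [P [Q ( )]] )]] }] [P [Q { }] [P [Q ( [P [Q ( )]] )] [P [Q ( )]]]]]

14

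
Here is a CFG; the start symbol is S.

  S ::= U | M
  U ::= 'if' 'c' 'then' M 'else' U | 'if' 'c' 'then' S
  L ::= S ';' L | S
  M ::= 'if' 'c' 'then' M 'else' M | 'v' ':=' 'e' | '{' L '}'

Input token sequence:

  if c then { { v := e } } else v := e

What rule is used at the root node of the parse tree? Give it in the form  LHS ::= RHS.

S ::= M

[S [M if c then [M { [L [S [M { [L [S [M v := e]]] }]]] }] else [M v := e]]]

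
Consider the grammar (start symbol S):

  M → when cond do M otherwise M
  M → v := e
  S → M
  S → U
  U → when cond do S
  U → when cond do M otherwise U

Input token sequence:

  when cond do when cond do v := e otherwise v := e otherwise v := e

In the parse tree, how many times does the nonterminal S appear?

[S [M when cond do [M when cond do [M v := e] otherwise [M v := e]] otherwise [M v := e]]]

1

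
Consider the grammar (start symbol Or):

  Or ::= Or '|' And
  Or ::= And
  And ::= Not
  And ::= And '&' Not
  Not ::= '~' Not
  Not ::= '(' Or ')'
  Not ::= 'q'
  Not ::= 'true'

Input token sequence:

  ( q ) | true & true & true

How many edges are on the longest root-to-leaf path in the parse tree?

[Or [Or [And [Not ( [Or [And [Not q]]] )]]] | [And [And [And [Not true]] & [Not true]] & [Not true]]]

7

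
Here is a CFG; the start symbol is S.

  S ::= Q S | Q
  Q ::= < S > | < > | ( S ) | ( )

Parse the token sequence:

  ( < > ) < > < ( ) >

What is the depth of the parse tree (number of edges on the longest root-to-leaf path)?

[S [Q ( [S [Q < >]] )] [S [Q < >] [S [Q < [S [Q ( )]] >]]]]

6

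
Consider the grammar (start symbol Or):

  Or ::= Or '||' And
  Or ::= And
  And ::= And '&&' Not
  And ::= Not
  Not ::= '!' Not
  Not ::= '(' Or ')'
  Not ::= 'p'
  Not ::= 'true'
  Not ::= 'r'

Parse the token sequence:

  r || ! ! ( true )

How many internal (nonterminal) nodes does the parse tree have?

11

[Or [Or [And [Not r]]] || [And [Not ! [Not ! [Not ( [Or [And [Not true]]] )]]]]]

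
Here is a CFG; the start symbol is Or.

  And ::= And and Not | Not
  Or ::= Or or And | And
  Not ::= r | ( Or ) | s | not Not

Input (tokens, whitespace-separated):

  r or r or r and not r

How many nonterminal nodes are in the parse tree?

12

[Or [Or [Or [And [Not r]]] or [And [Not r]]] or [And [And [Not r]] and [Not not [Not r]]]]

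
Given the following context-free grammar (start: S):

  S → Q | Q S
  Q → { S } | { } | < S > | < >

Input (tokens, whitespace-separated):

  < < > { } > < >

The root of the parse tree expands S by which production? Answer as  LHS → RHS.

[S [Q < [S [Q < >] [S [Q { }]]] >] [S [Q < >]]]

S → Q S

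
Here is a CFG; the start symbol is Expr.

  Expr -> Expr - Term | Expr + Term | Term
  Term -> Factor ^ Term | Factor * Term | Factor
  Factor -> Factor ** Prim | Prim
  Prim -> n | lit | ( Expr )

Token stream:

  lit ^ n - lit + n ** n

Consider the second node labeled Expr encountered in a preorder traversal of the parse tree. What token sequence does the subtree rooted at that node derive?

[Expr [Expr [Expr [Term [Factor [Prim lit]] ^ [Term [Factor [Prim n]]]]] - [Term [Factor [Prim lit]]]] + [Term [Factor [Factor [Prim n]] ** [Prim n]]]]

lit ^ n - lit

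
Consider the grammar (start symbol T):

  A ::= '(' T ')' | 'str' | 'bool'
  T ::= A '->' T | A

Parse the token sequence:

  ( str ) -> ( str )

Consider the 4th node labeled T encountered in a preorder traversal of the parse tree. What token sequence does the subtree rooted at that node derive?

str

[T [A ( [T [A str]] )] -> [T [A ( [T [A str]] )]]]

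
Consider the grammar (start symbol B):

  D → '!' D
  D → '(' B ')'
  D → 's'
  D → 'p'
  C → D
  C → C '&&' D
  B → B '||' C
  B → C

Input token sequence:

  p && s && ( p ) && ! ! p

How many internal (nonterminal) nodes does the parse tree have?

14

[B [C [C [C [C [D p]] && [D s]] && [D ( [B [C [D p]]] )]] && [D ! [D ! [D p]]]]]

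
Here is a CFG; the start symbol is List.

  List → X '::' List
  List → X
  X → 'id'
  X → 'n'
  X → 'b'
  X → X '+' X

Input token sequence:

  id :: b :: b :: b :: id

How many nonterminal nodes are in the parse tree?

[List [X id] :: [List [X b] :: [List [X b] :: [List [X b] :: [List [X id]]]]]]

10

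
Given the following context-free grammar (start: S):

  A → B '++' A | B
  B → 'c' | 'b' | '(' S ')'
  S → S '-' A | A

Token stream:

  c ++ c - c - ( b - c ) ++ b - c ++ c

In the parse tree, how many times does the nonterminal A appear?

9

[S [S [S [S [A [B c] ++ [A [B c]]]] - [A [B c]]] - [A [B ( [S [S [A [B b]]] - [A [B c]]] )] ++ [A [B b]]]] - [A [B c] ++ [A [B c]]]]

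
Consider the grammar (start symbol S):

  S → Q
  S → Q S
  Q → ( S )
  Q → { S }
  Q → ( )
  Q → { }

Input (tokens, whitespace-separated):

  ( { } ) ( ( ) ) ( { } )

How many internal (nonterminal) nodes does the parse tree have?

[S [Q ( [S [Q { }]] )] [S [Q ( [S [Q ( )]] )] [S [Q ( [S [Q { }]] )]]]]

12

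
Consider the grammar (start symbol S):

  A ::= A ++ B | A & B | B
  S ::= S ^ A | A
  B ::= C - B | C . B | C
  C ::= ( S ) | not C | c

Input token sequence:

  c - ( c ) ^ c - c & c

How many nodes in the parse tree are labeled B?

6

[S [S [A [B [C c] - [B [C ( [S [A [B [C c]]]] )]]]]] ^ [A [A [B [C c] - [B [C c]]]] & [B [C c]]]]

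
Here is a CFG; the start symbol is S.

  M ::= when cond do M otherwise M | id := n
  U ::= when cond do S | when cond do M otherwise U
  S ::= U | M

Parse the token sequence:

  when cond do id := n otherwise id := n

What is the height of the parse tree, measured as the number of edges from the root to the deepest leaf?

3

[S [M when cond do [M id := n] otherwise [M id := n]]]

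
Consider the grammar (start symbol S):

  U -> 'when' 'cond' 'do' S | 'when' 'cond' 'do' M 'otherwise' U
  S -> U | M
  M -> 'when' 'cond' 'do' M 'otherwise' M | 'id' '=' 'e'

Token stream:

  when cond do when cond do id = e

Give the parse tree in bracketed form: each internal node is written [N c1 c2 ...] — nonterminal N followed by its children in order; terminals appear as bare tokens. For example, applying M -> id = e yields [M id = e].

[S [U when cond do [S [U when cond do [S [M id = e]]]]]]

S
U
when cond do S
when cond do U
when cond do when cond do S
when cond do when cond do M
when cond do when cond do id = e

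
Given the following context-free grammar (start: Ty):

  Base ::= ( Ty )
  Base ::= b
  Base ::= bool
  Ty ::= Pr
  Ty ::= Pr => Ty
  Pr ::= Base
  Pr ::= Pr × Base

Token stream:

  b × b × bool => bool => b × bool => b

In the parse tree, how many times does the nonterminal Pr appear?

7

[Ty [Pr [Pr [Pr [Base b]] × [Base b]] × [Base bool]] => [Ty [Pr [Base bool]] => [Ty [Pr [Pr [Base b]] × [Base bool]] => [Ty [Pr [Base b]]]]]]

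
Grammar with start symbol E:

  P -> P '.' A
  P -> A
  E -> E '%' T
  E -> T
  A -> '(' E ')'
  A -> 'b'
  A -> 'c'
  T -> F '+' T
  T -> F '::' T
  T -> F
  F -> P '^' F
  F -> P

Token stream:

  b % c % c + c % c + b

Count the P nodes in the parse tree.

6

[E [E [E [E [T [F [P [A b]]]]] % [T [F [P [A c]]]]] % [T [F [P [A c]]] + [T [F [P [A c]]]]]] % [T [F [P [A c]]] + [T [F [P [A b]]]]]]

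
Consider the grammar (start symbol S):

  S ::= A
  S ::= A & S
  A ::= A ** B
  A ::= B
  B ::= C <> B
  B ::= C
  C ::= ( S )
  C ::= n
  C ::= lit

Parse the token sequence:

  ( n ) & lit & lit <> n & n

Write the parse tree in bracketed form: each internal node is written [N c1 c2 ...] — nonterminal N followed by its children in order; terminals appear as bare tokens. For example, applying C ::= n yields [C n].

S
A & S
B & S
C & S
( S ) & S
( A ) & S
( B ) & S
( C ) & S
( n ) & S
( n ) & A & S
( n ) & B & S
( n ) & C & S
( n ) & lit & S
( n ) & lit & A & S
( n ) & lit & B & S
( n ) & lit & C <> B & S
( n ) & lit & lit <> B & S
( n ) & lit & lit <> C & S
( n ) & lit & lit <> n & S
( n ) & lit & lit <> n & A
( n ) & lit & lit <> n & B
( n ) & lit & lit <> n & C
( n ) & lit & lit <> n & n

[S [A [B [C ( [S [A [B [C n]]]] )]]] & [S [A [B [C lit]]] & [S [A [B [C lit] <> [B [C n]]]] & [S [A [B [C n]]]]]]]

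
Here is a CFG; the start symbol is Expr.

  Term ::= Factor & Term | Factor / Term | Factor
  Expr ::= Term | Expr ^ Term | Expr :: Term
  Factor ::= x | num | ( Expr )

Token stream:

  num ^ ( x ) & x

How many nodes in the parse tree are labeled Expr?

3

[Expr [Expr [Term [Factor num]]] ^ [Term [Factor ( [Expr [Term [Factor x]]] )] & [Term [Factor x]]]]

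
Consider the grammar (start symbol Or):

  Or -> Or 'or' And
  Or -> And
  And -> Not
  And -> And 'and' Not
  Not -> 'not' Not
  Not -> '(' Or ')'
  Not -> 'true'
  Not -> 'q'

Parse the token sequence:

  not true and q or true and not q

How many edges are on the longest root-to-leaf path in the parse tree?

6

[Or [Or [And [And [Not not [Not true]]] and [Not q]]] or [And [And [Not true]] and [Not not [Not q]]]]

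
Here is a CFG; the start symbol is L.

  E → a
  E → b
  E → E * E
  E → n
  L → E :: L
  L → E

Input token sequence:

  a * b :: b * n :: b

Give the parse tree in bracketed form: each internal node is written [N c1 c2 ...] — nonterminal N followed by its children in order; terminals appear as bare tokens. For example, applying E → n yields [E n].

[L [E [E a] * [E b]] :: [L [E [E b] * [E n]] :: [L [E b]]]]

L
E :: L
E * E :: L
a * E :: L
a * b :: L
a * b :: E :: L
a * b :: E * E :: L
a * b :: b * E :: L
a * b :: b * n :: L
a * b :: b * n :: E
a * b :: b * n :: b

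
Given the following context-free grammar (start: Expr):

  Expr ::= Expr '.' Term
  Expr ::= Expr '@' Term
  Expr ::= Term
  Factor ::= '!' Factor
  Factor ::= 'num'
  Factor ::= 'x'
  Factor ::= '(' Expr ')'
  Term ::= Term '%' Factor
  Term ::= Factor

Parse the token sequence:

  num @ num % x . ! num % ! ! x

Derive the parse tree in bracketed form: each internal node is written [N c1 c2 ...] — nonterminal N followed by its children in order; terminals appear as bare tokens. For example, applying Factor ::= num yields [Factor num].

[Expr [Expr [Expr [Term [Factor num]]] @ [Term [Term [Factor num]] % [Factor x]]] . [Term [Term [Factor ! [Factor num]]] % [Factor ! [Factor ! [Factor x]]]]]

Expr
Expr . Term
Expr @ Term . Term
Term @ Term . Term
Factor @ Term . Term
num @ Term . Term
num @ Term % Factor . Term
num @ Factor % Factor . Term
num @ num % Factor . Term
num @ num % x . Term
num @ num % x . Term % Factor
num @ num % x . Factor % Factor
num @ num % x . ! Factor % Factor
num @ num % x . ! num % Factor
num @ num % x . ! num % ! Factor
num @ num % x . ! num % ! ! Factor
num @ num % x . ! num % ! ! x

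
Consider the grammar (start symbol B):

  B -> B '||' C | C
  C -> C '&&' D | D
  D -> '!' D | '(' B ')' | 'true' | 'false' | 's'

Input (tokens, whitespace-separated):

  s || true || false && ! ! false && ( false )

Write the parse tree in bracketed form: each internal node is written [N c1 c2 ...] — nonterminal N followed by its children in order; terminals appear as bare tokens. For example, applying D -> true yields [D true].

[B [B [B [C [D s]]] || [C [D true]]] || [C [C [C [D false]] && [D ! [D ! [D false]]]] && [D ( [B [C [D false]]] )]]]

B
B || C
B || C || C
C || C || C
D || C || C
s || C || C
s || D || C
s || true || C
s || true || C && D
s || true || C && D && D
s || true || D && D && D
s || true || false && D && D
s || true || false && ! D && D
s || true || false && ! ! D && D
s || true || false && ! ! false && D
s || true || false && ! ! false && ( B )
s || true || false && ! ! false && ( C )
s || true || false && ! ! false && ( D )
s || true || false && ! ! false && ( false )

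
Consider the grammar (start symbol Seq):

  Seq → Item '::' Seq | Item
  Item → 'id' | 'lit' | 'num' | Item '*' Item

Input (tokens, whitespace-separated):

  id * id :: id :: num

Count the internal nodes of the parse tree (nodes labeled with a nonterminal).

8

[Seq [Item [Item id] * [Item id]] :: [Seq [Item id] :: [Seq [Item num]]]]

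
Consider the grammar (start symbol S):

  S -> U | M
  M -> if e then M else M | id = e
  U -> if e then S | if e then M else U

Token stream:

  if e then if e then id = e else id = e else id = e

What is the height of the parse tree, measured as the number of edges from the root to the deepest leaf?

4

[S [M if e then [M if e then [M id = e] else [M id = e]] else [M id = e]]]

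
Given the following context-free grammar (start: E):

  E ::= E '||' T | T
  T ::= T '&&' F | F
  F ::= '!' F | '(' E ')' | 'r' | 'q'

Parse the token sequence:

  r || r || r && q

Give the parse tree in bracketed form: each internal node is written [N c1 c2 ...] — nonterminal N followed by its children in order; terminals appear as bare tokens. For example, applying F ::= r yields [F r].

[E [E [E [T [F r]]] || [T [F r]]] || [T [T [F r]] && [F q]]]

E
E || T
E || T || T
T || T || T
F || T || T
r || T || T
r || F || T
r || r || T
r || r || T && F
r || r || F && F
r || r || r && F
r || r || r && q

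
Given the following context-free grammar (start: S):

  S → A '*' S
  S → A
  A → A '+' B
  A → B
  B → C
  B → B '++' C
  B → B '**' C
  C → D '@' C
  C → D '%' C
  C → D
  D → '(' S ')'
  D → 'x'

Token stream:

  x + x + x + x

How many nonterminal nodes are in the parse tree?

17

[S [A [A [A [A [B [C [D x]]]] + [B [C [D x]]]] + [B [C [D x]]]] + [B [C [D x]]]]]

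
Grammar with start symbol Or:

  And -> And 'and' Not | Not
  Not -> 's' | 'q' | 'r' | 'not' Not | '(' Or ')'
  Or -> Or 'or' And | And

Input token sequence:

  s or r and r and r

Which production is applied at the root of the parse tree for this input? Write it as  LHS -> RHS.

Or -> Or 'or' And

[Or [Or [And [Not s]]] or [And [And [And [Not r]] and [Not r]] and [Not r]]]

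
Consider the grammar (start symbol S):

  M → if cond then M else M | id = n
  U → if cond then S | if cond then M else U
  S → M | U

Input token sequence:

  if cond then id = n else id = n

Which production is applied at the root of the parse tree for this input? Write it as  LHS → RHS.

[S [M if cond then [M id = n] else [M id = n]]]

S → M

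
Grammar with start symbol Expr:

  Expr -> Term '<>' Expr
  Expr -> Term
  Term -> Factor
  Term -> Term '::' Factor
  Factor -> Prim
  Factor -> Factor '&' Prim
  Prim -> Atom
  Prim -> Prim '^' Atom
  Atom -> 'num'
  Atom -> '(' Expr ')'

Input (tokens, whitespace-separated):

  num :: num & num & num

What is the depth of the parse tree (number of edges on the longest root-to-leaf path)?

7

[Expr [Term [Term [Factor [Prim [Atom num]]]] :: [Factor [Factor [Factor [Prim [Atom num]]] & [Prim [Atom num]]] & [Prim [Atom num]]]]]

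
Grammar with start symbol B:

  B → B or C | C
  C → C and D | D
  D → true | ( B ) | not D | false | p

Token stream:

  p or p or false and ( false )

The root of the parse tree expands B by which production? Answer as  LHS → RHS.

B → B or C

[B [B [B [C [D p]]] or [C [D p]]] or [C [C [D false]] and [D ( [B [C [D false]]] )]]]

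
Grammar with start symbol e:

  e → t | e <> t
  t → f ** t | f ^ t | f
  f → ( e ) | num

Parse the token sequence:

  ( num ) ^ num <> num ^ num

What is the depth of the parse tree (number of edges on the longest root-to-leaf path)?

7

[e [e [t [f ( [e [t [f num]]] )] ^ [t [f num]]]] <> [t [f num] ^ [t [f num]]]]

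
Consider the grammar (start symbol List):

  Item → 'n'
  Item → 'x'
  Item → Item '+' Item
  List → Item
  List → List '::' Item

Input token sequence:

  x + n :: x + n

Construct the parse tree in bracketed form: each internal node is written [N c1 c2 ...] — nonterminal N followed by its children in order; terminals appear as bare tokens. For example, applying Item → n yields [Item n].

List
List :: Item
Item :: Item
Item + Item :: Item
x + Item :: Item
x + n :: Item
x + n :: Item + Item
x + n :: x + Item
x + n :: x + n

[List [List [Item [Item x] + [Item n]]] :: [Item [Item x] + [Item n]]]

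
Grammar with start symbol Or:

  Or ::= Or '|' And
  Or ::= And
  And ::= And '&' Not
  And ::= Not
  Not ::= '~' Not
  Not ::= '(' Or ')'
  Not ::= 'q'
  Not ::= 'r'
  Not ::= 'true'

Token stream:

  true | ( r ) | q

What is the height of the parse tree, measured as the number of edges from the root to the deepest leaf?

[Or [Or [Or [And [Not true]]] | [And [Not ( [Or [And [Not r]]] )]]] | [And [Not q]]]

7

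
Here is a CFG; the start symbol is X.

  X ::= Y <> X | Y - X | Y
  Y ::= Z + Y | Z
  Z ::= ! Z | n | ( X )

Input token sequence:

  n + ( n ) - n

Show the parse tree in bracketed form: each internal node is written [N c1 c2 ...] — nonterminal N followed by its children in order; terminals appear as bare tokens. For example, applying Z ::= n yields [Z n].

X
Y - X
Z + Y - X
n + Y - X
n + Z - X
n + ( X ) - X
n + ( Y ) - X
n + ( Z ) - X
n + ( n ) - X
n + ( n ) - Y
n + ( n ) - Z
n + ( n ) - n

[X [Y [Z n] + [Y [Z ( [X [Y [Z n]]] )]]] - [X [Y [Z n]]]]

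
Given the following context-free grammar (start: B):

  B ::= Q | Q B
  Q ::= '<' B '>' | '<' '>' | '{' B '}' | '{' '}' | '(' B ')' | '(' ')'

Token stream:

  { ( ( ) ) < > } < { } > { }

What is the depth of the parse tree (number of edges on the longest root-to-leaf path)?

[B [Q { [B [Q ( [B [Q ( )]] )] [B [Q < >]]] }] [B [Q < [B [Q { }]] >] [B [Q { }]]]]

6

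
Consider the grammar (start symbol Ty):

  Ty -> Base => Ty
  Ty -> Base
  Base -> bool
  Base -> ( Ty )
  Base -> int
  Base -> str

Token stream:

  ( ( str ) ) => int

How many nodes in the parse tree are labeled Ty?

[Ty [Base ( [Ty [Base ( [Ty [Base str]] )]] )] => [Ty [Base int]]]

4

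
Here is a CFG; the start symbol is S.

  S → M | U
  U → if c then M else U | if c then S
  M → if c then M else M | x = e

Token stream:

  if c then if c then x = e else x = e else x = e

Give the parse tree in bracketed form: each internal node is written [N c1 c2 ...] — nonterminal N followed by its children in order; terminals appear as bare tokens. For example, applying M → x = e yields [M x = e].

[S [M if c then [M if c then [M x = e] else [M x = e]] else [M x = e]]]

S
M
if c then M else M
if c then if c then M else M else M
if c then if c then x = e else M else M
if c then if c then x = e else x = e else M
if c then if c then x = e else x = e else x = e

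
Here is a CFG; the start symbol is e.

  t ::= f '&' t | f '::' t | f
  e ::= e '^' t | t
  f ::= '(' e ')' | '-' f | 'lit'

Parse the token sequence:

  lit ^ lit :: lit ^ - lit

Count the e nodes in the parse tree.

3

[e [e [e [t [f lit]]] ^ [t [f lit] :: [t [f lit]]]] ^ [t [f - [f lit]]]]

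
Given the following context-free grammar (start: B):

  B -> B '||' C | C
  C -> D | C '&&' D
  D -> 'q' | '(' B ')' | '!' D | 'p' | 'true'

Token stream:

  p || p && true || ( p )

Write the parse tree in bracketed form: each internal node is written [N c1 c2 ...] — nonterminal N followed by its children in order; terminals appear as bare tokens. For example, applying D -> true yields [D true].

[B [B [B [C [D p]]] || [C [C [D p]] && [D true]]] || [C [D ( [B [C [D p]]] )]]]

B
B || C
B || C || C
C || C || C
D || C || C
p || C || C
p || C && D || C
p || D && D || C
p || p && D || C
p || p && true || C
p || p && true || D
p || p && true || ( B )
p || p && true || ( C )
p || p && true || ( D )
p || p && true || ( p )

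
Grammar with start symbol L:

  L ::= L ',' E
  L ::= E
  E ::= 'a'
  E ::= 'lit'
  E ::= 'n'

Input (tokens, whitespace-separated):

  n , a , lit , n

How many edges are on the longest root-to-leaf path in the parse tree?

[L [L [L [L [E n]] , [E a]] , [E lit]] , [E n]]

5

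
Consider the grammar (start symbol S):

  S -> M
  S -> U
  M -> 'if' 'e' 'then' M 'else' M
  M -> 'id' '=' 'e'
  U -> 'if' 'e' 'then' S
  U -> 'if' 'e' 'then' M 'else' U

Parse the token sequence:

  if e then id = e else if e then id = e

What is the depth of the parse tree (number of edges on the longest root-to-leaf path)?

[S [U if e then [M id = e] else [U if e then [S [M id = e]]]]]

5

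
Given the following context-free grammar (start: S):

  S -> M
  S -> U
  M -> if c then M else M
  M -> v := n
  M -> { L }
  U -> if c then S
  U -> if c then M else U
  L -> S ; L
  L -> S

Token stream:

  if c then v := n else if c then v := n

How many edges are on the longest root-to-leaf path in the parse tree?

[S [U if c then [M v := n] else [U if c then [S [M v := n]]]]]

5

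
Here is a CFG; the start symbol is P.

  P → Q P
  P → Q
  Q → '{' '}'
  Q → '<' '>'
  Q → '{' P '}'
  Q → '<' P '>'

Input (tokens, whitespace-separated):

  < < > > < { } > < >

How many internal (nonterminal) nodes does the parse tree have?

10

[P [Q < [P [Q < >]] >] [P [Q < [P [Q { }]] >] [P [Q < >]]]]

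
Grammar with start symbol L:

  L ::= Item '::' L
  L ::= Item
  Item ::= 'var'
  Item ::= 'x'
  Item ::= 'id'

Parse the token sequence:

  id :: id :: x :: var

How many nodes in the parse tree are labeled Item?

[L [Item id] :: [L [Item id] :: [L [Item x] :: [L [Item var]]]]]

4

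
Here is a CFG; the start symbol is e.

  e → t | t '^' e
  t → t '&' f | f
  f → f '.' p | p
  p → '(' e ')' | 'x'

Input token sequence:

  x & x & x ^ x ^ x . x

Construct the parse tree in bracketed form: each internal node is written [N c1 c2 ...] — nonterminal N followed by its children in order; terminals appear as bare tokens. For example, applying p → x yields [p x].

e
t ^ e
t & f ^ e
t & f & f ^ e
f & f & f ^ e
p & f & f ^ e
x & f & f ^ e
x & p & f ^ e
x & x & f ^ e
x & x & p ^ e
x & x & x ^ e
x & x & x ^ t ^ e
x & x & x ^ f ^ e
x & x & x ^ p ^ e
x & x & x ^ x ^ e
x & x & x ^ x ^ t
x & x & x ^ x ^ f
x & x & x ^ x ^ f . p
x & x & x ^ x ^ p . p
x & x & x ^ x ^ x . p
x & x & x ^ x ^ x . x

[e [t [t [t [f [p x]]] & [f [p x]]] & [f [p x]]] ^ [e [t [f [p x]]] ^ [e [t [f [f [p x]] . [p x]]]]]]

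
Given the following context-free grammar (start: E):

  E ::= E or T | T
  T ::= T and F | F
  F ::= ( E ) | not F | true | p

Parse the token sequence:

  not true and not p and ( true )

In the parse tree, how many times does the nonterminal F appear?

[E [T [T [T [F not [F true]]] and [F not [F p]]] and [F ( [E [T [F true]]] )]]]

6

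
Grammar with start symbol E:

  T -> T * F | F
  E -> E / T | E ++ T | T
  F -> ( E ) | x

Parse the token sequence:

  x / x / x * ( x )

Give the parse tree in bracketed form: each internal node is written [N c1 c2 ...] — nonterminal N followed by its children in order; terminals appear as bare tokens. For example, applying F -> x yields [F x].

E
E / T
E / T / T
T / T / T
F / T / T
x / T / T
x / F / T
x / x / T
x / x / T * F
x / x / F * F
x / x / x * F
x / x / x * ( E )
x / x / x * ( T )
x / x / x * ( F )
x / x / x * ( x )

[E [E [E [T [F x]]] / [T [F x]]] / [T [T [F x]] * [F ( [E [T [F x]]] )]]]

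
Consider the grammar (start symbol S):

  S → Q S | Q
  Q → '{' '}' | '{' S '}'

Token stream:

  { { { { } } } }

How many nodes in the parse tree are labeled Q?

4

[S [Q { [S [Q { [S [Q { [S [Q { }]] }]] }]] }]]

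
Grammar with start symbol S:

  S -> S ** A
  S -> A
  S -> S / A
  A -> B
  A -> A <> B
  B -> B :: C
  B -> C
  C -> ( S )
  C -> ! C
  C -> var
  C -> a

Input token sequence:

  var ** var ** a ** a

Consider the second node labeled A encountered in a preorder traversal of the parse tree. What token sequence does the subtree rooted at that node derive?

[S [S [S [S [A [B [C var]]]] ** [A [B [C var]]]] ** [A [B [C a]]]] ** [A [B [C a]]]]

var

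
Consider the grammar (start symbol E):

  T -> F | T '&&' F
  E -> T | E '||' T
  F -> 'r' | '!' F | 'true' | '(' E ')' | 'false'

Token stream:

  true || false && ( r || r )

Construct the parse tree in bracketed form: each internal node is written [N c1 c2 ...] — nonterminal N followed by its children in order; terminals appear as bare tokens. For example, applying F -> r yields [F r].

E
E || T
T || T
F || T
true || T
true || T && F
true || F && F
true || false && F
true || false && ( E )
true || false && ( E || T )
true || false && ( T || T )
true || false && ( F || T )
true || false && ( r || T )
true || false && ( r || F )
true || false && ( r || r )

[E [E [T [F true]]] || [T [T [F false]] && [F ( [E [E [T [F r]]] || [T [F r]]] )]]]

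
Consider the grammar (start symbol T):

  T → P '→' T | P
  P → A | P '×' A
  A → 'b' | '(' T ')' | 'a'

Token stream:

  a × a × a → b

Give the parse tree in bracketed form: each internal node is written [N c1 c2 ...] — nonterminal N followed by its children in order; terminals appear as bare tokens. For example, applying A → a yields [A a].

[T [P [P [P [A a]] × [A a]] × [A a]] → [T [P [A b]]]]

T
P → T
P × A → T
P × A × A → T
A × A × A → T
a × A × A → T
a × a × A → T
a × a × a → T
a × a × a → P
a × a × a → A
a × a × a → b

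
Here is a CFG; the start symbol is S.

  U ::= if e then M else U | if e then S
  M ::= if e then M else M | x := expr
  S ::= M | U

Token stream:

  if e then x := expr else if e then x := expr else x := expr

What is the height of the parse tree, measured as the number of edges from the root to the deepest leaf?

[S [M if e then [M x := expr] else [M if e then [M x := expr] else [M x := expr]]]]

4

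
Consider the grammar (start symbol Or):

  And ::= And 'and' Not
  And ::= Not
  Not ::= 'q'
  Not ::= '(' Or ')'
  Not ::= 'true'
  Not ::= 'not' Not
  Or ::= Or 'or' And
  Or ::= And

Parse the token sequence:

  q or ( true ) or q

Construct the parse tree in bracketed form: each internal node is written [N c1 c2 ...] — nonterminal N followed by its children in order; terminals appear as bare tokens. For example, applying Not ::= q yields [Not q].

Or
Or or And
Or or And or And
And or And or And
Not or And or And
q or And or And
q or Not or And
q or ( Or ) or And
q or ( And ) or And
q or ( Not ) or And
q or ( true ) or And
q or ( true ) or Not
q or ( true ) or q

[Or [Or [Or [And [Not q]]] or [And [Not ( [Or [And [Not true]]] )]]] or [And [Not q]]]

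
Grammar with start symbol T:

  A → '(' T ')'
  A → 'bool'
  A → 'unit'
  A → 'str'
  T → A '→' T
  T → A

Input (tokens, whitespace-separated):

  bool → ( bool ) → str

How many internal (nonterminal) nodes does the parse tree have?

8

[T [A bool] → [T [A ( [T [A bool]] )] → [T [A str]]]]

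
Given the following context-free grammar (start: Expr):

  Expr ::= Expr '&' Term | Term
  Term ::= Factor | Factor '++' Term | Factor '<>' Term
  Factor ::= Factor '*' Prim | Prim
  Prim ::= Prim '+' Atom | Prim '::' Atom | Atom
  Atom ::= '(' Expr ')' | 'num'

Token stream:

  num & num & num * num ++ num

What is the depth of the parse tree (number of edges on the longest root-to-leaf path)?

[Expr [Expr [Expr [Term [Factor [Prim [Atom num]]]]] & [Term [Factor [Prim [Atom num]]]]] & [Term [Factor [Factor [Prim [Atom num]]] * [Prim [Atom num]]] ++ [Term [Factor [Prim [Atom num]]]]]]

7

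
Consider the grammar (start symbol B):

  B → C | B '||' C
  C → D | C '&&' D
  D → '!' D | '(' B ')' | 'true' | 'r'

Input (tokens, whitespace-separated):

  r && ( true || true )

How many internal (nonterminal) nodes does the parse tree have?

[B [C [C [D r]] && [D ( [B [B [C [D true]]] || [C [D true]]] )]]]

11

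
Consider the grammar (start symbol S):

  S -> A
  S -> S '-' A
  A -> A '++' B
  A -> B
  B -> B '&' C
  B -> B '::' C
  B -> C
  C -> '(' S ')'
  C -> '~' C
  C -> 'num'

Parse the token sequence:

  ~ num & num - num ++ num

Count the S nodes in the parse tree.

2

[S [S [A [B [B [C ~ [C num]]] & [C num]]]] - [A [A [B [C num]]] ++ [B [C num]]]]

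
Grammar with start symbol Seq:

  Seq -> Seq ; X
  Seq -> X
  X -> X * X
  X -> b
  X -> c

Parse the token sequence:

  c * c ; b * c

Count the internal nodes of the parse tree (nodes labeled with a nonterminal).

[Seq [Seq [X [X c] * [X c]]] ; [X [X b] * [X c]]]

8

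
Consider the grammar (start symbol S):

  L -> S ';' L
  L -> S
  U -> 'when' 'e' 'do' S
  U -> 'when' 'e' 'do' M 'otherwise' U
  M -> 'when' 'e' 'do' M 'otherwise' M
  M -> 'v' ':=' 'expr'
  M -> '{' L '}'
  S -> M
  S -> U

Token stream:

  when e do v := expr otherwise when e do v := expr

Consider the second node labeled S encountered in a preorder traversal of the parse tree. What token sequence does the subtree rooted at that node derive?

[S [U when e do [M v := expr] otherwise [U when e do [S [M v := expr]]]]]

v := expr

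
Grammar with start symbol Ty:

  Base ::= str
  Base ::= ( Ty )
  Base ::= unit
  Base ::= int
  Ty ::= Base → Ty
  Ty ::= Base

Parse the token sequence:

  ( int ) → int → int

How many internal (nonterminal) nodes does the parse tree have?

8

[Ty [Base ( [Ty [Base int]] )] → [Ty [Base int] → [Ty [Base int]]]]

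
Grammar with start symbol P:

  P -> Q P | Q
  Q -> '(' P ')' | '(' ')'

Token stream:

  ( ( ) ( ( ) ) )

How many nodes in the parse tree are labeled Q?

[P [Q ( [P [Q ( )] [P [Q ( [P [Q ( )]] )]]] )]]

4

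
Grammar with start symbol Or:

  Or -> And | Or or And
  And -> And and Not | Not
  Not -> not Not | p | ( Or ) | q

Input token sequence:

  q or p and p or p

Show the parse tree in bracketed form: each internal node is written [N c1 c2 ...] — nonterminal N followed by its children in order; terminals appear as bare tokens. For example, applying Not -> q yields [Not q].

[Or [Or [Or [And [Not q]]] or [And [And [Not p]] and [Not p]]] or [And [Not p]]]

Or
Or or And
Or or And or And
And or And or And
Not or And or And
q or And or And
q or And and Not or And
q or Not and Not or And
q or p and Not or And
q or p and p or And
q or p and p or Not
q or p and p or p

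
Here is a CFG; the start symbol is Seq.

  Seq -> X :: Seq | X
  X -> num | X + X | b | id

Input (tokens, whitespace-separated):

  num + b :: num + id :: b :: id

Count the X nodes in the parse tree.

[Seq [X [X num] + [X b]] :: [Seq [X [X num] + [X id]] :: [Seq [X b] :: [Seq [X id]]]]]

8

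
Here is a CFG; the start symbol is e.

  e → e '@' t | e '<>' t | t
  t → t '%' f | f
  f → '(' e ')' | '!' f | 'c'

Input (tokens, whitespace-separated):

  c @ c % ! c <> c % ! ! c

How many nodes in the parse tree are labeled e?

3

[e [e [e [t [f c]]] @ [t [t [f c]] % [f ! [f c]]]] <> [t [t [f c]] % [f ! [f ! [f c]]]]]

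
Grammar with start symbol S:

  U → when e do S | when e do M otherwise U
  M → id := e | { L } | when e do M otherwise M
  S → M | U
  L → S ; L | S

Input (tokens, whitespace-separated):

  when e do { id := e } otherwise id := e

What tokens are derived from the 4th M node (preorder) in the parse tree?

id := e

[S [M when e do [M { [L [S [M id := e]]] }] otherwise [M id := e]]]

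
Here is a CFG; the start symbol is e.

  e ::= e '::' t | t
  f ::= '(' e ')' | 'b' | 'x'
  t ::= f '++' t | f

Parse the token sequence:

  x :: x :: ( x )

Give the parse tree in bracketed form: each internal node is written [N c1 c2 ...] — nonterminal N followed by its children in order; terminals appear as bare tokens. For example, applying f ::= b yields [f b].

e
e :: t
e :: t :: t
t :: t :: t
f :: t :: t
x :: t :: t
x :: f :: t
x :: x :: t
x :: x :: f
x :: x :: ( e )
x :: x :: ( t )
x :: x :: ( f )
x :: x :: ( x )

[e [e [e [t [f x]]] :: [t [f x]]] :: [t [f ( [e [t [f x]]] )]]]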